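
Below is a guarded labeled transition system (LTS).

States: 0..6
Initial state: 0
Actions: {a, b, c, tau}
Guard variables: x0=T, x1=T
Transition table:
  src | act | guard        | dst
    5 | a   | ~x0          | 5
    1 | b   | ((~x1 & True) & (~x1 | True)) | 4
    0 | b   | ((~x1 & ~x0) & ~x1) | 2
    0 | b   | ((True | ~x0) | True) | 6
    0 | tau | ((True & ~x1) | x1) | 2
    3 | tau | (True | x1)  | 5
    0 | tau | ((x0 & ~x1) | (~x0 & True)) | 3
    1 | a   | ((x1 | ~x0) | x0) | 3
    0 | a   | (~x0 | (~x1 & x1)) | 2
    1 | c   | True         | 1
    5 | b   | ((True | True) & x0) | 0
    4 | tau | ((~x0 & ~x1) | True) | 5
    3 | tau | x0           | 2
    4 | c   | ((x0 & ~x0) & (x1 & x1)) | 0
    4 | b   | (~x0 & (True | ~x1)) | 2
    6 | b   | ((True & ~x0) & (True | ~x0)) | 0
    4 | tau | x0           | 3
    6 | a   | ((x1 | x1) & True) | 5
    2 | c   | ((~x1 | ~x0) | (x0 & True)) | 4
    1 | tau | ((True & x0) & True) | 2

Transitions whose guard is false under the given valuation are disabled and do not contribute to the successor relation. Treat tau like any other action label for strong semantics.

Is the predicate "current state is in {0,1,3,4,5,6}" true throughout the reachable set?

Answer: INVARIANT VIOLATED at state 2

Analysis:
Inv-set: {0,1,3,4,5,6}
Reachable = {0,2,3,4,5,6}
  0: ✓
  2: outside
  3: ✓
  4: ✓
  5: ✓
  6: ✓
witness against invariant: tau → 2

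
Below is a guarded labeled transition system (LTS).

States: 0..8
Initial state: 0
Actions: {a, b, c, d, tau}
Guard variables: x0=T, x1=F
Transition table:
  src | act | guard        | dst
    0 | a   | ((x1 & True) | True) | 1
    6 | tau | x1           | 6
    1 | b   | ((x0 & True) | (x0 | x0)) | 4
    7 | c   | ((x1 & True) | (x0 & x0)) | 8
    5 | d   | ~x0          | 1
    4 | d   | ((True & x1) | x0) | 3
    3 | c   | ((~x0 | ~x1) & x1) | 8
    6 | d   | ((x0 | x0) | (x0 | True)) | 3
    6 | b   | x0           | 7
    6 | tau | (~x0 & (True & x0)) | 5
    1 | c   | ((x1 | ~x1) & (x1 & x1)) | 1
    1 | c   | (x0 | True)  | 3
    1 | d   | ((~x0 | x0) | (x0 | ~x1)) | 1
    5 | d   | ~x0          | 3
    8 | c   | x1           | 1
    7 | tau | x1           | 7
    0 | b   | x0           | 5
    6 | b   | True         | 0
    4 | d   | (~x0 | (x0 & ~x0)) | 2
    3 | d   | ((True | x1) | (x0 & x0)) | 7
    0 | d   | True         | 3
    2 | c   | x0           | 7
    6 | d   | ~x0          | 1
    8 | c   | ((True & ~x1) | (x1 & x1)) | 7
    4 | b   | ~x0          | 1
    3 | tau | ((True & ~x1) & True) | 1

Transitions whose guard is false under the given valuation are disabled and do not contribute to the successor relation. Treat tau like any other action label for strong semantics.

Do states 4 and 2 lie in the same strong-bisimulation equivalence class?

Bisimulation quotient by refinement:
  π0 = {{0,1,2,3,4,5,6,7,8}}
  π1 = {{0},{1},{2,7,8},{3},{4},{5},{6}}
7 equivalence class(es) (converged in 2)
4∈{4}, 2∈{2,7,8}

Answer: NOT BISIMILAR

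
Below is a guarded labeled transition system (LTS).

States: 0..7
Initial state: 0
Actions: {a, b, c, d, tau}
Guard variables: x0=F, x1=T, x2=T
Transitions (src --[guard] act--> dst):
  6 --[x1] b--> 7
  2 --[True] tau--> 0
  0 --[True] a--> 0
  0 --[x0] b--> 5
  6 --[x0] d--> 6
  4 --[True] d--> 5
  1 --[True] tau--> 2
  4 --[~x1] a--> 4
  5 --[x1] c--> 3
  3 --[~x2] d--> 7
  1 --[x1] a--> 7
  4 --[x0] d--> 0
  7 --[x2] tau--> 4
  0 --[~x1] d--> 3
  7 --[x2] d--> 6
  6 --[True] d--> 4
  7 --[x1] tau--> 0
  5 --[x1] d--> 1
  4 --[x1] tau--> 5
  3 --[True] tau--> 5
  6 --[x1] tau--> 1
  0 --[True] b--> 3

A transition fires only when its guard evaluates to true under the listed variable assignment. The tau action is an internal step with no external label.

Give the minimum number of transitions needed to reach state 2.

Answer: 4

Trace:
Layered search for 2:
  depth 0: {0}
  depth 1: {3}
  depth 2: {5}
  depth 3: {1}
  depth 4: {2,7}
depth(2)=4, e.g. b·tau·d·tau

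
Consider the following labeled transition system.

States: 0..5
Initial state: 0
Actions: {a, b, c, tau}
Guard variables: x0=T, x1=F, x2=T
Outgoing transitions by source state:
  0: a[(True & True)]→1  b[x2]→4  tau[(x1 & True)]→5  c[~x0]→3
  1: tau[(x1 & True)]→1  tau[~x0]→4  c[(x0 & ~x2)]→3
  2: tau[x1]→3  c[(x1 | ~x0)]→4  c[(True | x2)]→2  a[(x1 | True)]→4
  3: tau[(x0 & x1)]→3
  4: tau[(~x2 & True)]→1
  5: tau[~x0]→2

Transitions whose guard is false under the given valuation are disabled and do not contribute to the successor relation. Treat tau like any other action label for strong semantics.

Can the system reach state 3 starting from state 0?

Guard filter leaves 4 enabled edge(s).
L0 = {0}
L1 = {1,4}  cumulative {0,1,4}
R = {0,1,4}

Answer: UNREACHABLE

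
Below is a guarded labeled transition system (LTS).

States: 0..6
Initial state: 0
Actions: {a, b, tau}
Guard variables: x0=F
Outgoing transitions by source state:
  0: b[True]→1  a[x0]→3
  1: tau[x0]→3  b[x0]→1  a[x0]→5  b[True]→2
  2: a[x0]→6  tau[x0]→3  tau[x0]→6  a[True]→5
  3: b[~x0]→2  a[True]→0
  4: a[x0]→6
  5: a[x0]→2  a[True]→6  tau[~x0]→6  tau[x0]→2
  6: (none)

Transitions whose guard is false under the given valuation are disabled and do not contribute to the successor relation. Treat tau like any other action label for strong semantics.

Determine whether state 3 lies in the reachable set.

Guard filter leaves 7 enabled edge(s).
depth 0: {0}
depth 1: {1}  total {0,1}
depth 2: {2}  total {0,1,2}
depth 3: {5}  total {0,1,2,5}
depth 4: {6}  total {0,1,2,5,6}
Reach set: {0,1,2,5,6}

Answer: UNREACHABLE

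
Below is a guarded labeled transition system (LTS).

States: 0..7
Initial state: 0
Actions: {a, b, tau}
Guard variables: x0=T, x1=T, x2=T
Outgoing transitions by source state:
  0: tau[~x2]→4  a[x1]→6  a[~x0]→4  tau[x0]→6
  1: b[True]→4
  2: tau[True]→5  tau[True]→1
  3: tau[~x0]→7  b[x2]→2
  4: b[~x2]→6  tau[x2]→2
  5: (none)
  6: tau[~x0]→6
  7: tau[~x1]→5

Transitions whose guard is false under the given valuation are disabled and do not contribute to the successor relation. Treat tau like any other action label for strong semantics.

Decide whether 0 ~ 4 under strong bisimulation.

Answer: NOT BISIMILAR

Working:
Compute ~ classes (split until stable):
  round 0: {{0,1,2,3,4,5,6,7}}
  round 1: {{0},{1,3},{2,4},{5,6,7}}
  round 2: {{0},{1,3},{2},{4},{5,6,7}}
  round 3: {{0},{1},{2},{3},{4},{5,6,7}}
6 equivalence class(es) (converged in 4)
class of 0: {0}; class of 4: {4}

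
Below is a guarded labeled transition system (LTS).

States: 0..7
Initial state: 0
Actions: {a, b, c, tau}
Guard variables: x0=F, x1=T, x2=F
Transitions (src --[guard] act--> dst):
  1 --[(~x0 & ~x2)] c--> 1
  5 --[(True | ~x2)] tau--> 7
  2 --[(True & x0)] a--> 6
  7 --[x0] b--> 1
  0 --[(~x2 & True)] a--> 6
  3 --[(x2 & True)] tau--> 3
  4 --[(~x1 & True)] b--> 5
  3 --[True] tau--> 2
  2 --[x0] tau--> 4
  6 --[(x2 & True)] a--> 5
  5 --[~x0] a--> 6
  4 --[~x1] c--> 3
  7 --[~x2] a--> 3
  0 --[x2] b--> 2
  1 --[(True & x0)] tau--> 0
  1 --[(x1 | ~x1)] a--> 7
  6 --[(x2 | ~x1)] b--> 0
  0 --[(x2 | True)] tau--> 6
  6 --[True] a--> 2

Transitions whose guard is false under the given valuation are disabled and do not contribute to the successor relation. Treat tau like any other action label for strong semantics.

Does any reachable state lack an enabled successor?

Answer: DEADLOCK at state 2

Analysis:
Reachable = {0,2,6}
  0: a→6  tau→6  [2 out]
  2: ∅  [deadlock]
  6: a→2  [1 out]
witness 2: a·a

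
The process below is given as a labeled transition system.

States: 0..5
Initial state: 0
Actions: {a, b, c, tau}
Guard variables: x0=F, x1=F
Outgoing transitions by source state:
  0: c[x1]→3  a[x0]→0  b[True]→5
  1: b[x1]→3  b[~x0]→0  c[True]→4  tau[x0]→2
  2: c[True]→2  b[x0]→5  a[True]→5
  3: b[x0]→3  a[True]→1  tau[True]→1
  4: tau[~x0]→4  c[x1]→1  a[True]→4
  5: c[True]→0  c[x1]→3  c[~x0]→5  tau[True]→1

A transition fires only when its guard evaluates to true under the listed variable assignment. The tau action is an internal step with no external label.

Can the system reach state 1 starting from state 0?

After dropping false guards: 12 live edges.
Layer 0: {0}
Layer 1: {5}  now seen {0,5}
Layer 2: {1}  now seen {0,1,5}
Layer 3: {4}  now seen {0,1,4,5}
R = {0,1,4,5}
Path to 1: b·tau

Answer: REACHABLE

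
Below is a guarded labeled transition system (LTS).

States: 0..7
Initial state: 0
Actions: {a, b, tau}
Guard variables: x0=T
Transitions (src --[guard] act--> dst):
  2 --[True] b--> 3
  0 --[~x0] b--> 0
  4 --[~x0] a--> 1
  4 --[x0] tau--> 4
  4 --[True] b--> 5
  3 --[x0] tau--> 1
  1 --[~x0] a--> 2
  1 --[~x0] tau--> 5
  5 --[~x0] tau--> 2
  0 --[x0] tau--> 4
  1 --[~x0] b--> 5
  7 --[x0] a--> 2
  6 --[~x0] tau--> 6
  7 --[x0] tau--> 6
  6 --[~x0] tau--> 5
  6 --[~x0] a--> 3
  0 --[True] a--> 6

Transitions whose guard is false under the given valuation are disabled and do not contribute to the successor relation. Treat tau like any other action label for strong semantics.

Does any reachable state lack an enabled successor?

Reach set: {0,4,5,6}
  0: a→6  tau→4  [2 exit(s)]
  4: b→5  tau→4  [2 exit(s)]
  5: ∅  [deadlock]
  6: ∅  [deadlock]
trace reaching 5: tau·b

Answer: DEADLOCK at state 5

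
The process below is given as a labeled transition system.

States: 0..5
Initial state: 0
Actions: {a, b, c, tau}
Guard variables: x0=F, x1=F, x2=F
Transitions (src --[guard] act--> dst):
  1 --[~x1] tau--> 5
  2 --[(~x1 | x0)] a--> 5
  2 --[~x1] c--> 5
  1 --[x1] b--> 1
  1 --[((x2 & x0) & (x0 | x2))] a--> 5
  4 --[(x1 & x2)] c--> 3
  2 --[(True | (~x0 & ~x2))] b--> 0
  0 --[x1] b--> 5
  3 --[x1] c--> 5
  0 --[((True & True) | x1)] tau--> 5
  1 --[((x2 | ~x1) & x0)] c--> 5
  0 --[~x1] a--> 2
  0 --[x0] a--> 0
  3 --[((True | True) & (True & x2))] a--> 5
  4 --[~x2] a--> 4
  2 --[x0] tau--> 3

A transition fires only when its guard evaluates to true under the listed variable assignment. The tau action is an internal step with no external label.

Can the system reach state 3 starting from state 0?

After dropping false guards: 7 live edges.
L0 = {0}
L1 = {2,5}  now seen {0,2,5}
Reachable = {0,2,5}

Answer: UNREACHABLE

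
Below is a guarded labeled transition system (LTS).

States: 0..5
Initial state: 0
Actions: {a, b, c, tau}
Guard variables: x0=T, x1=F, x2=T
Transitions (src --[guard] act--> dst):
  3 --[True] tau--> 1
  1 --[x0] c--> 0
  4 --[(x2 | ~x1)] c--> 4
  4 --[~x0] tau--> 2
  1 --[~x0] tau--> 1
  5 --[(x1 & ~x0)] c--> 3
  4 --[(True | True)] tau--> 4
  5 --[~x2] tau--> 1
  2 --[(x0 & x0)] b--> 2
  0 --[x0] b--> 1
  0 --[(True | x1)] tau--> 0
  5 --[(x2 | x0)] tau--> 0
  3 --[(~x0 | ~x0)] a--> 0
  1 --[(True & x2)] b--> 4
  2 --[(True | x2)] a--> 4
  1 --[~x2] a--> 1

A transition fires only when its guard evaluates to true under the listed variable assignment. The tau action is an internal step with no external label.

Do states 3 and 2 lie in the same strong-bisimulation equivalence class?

Compute ~ classes (split until stable):
  π0 = {{0,1,2,3,4,5}}
  π1 = {{0},{1},{2},{3,5},{4}}
  π2 = {{0},{1},{2},{3},{4},{5}}
Fixed point at round 3; 6 class(es).
3∈{3}, 2∈{2}

Answer: NOT BISIMILAR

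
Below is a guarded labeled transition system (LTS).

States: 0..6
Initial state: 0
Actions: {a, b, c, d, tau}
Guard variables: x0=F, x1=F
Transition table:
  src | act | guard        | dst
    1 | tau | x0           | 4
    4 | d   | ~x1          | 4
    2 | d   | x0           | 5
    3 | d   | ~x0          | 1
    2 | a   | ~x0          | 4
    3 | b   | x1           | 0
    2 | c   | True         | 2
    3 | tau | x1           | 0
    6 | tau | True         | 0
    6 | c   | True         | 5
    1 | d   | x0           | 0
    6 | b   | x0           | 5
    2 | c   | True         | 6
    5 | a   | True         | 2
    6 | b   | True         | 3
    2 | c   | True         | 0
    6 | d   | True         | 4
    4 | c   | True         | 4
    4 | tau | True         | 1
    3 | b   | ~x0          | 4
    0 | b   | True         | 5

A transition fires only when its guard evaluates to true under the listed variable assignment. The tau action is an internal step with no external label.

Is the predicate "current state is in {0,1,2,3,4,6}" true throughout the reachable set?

Answer: INVARIANT VIOLATED at state 5

Analysis:
Safe = {0,1,2,3,4,6}
R = {0,1,2,3,4,5,6}
  0: ✓
  1: ✓
  2: ✓
  3: ✓
  4: ✓
  5: outside
  6: ✓
reach 5 via b — violates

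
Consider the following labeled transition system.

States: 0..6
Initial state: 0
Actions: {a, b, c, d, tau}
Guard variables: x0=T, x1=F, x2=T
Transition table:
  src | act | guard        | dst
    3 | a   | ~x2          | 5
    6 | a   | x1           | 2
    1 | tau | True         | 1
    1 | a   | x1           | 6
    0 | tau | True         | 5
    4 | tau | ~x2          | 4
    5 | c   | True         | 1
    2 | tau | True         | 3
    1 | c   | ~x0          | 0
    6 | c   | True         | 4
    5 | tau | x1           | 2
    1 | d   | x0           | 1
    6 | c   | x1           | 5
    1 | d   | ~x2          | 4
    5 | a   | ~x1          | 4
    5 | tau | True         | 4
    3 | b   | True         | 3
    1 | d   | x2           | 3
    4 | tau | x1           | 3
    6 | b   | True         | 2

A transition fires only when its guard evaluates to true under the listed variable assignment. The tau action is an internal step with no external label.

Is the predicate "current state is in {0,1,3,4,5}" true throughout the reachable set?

Allowed set {0,1,3,4,5}
Reach set: {0,1,3,4,5}
  0: ok
  1: ok
  3: ok
  4: ok
  5: ok

Answer: INVARIANT HOLDS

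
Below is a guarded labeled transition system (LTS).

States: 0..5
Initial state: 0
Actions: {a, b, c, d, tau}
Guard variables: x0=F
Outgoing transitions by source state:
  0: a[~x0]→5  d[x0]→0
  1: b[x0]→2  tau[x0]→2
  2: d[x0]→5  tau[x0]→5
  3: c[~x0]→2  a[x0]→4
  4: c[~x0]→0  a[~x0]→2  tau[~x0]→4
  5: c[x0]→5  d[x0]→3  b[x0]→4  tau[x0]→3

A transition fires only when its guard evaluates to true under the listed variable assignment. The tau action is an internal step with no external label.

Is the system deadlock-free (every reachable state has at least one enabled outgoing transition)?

Answer: DEADLOCK at state 5

Working:
Reach set: {0,5}
  0: a→5  [1 exit(s)]
  5: ∅  [no exit]
Path to 5: a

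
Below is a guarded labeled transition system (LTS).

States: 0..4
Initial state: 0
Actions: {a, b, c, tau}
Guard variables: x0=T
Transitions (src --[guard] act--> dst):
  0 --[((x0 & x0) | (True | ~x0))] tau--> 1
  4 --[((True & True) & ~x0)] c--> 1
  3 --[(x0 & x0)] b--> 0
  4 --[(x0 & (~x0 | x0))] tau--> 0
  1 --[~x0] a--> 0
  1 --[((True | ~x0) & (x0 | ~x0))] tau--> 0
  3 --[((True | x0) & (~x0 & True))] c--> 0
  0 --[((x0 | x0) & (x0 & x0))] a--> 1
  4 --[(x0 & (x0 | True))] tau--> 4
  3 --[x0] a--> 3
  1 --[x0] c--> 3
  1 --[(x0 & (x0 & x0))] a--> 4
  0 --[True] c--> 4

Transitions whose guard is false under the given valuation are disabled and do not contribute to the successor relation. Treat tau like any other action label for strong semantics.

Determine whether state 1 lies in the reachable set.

Guard filter leaves 10 enabled edge(s).
depth 0: {0}
depth 1: {1,4}  now seen {0,1,4}
depth 2: {3}  now seen {0,1,3,4}
Reach set: {0,1,3,4}
trace reaching 1: tau

Answer: REACHABLE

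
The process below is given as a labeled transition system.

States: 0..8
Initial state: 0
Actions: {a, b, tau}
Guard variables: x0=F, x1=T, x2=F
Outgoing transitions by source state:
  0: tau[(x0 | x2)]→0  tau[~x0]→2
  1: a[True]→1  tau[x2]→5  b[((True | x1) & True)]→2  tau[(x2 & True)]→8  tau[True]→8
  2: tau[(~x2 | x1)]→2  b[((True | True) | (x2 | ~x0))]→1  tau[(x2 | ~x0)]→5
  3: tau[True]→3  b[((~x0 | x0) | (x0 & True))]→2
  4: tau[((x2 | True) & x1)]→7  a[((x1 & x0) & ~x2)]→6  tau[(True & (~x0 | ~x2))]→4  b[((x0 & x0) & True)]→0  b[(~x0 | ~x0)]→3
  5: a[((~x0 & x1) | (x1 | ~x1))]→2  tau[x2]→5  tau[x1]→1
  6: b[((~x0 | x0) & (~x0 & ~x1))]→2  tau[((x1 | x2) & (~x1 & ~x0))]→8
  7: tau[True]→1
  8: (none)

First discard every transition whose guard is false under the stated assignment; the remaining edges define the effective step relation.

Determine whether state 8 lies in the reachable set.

15 transition(s) survive guard evaluation.
L0 = {0}
L1 = {2}  cumulative {0,2}
L2 = {1,5}  cumulative {0,1,2,5}
L3 = {8}  cumulative {0,1,2,5,8}
Reachable = {0,1,2,5,8}
witness 8: tau·b·tau

Answer: REACHABLE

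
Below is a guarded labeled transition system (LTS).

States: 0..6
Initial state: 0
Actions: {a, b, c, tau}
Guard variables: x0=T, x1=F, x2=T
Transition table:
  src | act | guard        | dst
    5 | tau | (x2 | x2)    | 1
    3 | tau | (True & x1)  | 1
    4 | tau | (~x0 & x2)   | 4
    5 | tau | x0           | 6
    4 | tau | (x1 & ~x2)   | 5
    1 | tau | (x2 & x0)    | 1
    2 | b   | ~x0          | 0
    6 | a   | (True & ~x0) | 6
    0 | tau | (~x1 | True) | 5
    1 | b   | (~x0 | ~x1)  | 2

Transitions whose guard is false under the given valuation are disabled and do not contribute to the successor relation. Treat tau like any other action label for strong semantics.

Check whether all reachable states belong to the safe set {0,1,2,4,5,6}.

Answer: INVARIANT HOLDS

Working:
Safe = {0,1,2,4,5,6}
R = {0,1,2,5,6}
  0: ok
  1: ok
  2: ok
  5: ok
  6: ok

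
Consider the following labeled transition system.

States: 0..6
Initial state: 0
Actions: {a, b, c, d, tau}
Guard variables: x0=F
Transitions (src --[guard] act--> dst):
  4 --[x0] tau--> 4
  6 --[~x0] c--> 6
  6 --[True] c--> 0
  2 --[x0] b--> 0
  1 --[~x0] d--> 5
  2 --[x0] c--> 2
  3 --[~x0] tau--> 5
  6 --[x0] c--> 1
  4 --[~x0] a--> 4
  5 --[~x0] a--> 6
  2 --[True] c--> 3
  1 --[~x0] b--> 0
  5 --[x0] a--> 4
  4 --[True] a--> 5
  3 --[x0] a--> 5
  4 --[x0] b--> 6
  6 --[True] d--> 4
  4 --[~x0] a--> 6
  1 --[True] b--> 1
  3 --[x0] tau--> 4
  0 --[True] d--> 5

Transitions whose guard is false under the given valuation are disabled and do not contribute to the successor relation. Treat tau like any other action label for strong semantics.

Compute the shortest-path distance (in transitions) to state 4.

Answer: 3

Analysis:
Layered search for 4:
  L0 = {0}
  L1 = {5}
  L2 = {6}
  L3 = {4}
depth(4)=3, e.g. d·a·d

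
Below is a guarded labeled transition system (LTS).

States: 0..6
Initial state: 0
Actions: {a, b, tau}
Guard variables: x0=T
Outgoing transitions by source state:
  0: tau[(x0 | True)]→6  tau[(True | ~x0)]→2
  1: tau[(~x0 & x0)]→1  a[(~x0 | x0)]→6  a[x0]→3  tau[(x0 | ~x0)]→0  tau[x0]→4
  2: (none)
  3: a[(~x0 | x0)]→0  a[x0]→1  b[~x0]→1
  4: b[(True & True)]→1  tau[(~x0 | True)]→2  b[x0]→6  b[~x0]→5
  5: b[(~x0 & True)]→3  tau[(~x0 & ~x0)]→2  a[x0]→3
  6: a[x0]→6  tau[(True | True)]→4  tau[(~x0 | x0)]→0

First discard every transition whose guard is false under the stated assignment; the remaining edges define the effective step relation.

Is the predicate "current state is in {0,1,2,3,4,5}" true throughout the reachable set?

Allowed set {0,1,2,3,4,5}
Reach set: {0,1,2,3,4,6}
  0: ok
  1: ok
  2: ok
  3: ok
  4: ok
  6: ✗ unsafe
witness against invariant: tau → 6

Answer: INVARIANT VIOLATED at state 6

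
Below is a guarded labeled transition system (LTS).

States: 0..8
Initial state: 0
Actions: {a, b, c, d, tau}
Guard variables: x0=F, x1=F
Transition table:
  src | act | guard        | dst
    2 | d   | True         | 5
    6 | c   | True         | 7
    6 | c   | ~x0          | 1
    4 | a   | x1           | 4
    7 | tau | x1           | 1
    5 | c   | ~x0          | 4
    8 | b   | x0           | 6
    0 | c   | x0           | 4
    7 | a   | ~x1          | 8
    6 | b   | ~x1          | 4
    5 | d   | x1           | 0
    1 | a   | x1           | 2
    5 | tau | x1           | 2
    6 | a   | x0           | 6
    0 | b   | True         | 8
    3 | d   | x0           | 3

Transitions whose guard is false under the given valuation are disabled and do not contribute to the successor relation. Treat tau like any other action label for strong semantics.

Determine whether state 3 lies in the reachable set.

Answer: UNREACHABLE

Working:
Guard filter leaves 7 enabled edge(s).
L0 = {0}
L1 = {8}  cumulative {0,8}
Reach set: {0,8}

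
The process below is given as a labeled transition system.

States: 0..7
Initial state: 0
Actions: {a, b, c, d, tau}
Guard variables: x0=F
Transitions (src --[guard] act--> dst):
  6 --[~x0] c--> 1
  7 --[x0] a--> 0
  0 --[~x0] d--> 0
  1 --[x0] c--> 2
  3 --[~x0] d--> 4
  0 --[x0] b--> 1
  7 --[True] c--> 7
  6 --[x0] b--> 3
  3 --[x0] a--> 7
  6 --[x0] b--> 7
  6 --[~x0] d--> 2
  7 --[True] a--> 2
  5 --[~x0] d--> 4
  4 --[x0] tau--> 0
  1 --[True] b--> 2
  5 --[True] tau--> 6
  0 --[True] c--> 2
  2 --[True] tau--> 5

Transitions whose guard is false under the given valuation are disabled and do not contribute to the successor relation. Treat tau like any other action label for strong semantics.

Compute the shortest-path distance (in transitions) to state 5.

Breadth-first toward 5:
  depth 0: {0}
  depth 1: {2}
  depth 2: {5}
depth(5)=2, e.g. c·tau

Answer: 2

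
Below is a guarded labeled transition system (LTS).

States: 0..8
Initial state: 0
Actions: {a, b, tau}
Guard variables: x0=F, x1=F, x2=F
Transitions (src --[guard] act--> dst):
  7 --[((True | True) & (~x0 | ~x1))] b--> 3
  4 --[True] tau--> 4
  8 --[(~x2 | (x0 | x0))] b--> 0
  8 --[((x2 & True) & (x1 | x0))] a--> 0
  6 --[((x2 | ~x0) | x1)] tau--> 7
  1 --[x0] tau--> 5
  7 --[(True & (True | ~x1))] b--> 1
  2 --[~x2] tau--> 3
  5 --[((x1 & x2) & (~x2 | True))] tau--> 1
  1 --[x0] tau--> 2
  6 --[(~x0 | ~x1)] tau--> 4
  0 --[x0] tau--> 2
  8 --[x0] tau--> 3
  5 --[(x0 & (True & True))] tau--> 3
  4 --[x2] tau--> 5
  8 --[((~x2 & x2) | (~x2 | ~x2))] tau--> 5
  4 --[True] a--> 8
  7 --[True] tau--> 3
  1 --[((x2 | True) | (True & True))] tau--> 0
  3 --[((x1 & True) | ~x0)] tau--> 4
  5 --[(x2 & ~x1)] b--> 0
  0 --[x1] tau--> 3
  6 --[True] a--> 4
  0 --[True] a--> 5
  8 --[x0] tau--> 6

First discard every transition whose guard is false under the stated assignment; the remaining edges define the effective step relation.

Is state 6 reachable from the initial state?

14 transition(s) survive guard evaluation.
Layer 0: {0}
Layer 1: {5}  cumulative {0,5}
Reachable = {0,5}

Answer: UNREACHABLE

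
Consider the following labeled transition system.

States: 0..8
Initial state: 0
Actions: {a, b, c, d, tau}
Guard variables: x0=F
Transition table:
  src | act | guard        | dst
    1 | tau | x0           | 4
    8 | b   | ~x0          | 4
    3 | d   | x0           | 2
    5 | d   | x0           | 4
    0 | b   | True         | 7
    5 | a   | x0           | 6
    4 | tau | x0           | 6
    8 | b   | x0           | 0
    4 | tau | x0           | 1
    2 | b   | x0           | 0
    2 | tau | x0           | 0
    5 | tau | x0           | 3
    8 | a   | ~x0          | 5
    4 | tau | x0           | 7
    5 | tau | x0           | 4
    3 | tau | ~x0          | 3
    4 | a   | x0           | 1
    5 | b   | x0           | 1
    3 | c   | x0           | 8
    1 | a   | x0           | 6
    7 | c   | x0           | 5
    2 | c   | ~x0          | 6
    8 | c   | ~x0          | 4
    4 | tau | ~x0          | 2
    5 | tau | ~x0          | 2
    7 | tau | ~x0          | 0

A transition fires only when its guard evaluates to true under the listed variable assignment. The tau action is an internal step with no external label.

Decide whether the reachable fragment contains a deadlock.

Reachable = {0,7}
  0: b→7  [deg 1]
  7: tau→0  [deg 1]

Answer: DEADLOCK-FREE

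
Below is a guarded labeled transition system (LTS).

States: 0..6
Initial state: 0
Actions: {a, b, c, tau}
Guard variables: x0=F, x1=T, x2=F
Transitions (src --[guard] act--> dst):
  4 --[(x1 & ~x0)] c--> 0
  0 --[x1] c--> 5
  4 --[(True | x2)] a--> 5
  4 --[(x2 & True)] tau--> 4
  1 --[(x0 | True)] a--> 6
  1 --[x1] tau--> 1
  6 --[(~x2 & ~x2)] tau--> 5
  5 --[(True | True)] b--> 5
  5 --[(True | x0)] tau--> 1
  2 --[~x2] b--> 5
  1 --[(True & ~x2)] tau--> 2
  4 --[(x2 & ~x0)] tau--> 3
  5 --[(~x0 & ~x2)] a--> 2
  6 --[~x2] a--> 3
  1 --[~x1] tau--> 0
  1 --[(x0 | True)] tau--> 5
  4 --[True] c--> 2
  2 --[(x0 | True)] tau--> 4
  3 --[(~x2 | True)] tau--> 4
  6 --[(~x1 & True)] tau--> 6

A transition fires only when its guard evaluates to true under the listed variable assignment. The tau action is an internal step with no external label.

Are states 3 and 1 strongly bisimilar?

Bisimulation quotient by refinement:
  P[0] = {{0,1,2,3,4,5,6}}
  P[1] = {{0},{1,6},{2},{3},{4},{5}}
  P[2] = {{0},{1},{2},{3},{4},{5},{6}}
Fixed point at round 3; 7 class(es).
[3]={3}  [1]={1}

Answer: NOT BISIMILAR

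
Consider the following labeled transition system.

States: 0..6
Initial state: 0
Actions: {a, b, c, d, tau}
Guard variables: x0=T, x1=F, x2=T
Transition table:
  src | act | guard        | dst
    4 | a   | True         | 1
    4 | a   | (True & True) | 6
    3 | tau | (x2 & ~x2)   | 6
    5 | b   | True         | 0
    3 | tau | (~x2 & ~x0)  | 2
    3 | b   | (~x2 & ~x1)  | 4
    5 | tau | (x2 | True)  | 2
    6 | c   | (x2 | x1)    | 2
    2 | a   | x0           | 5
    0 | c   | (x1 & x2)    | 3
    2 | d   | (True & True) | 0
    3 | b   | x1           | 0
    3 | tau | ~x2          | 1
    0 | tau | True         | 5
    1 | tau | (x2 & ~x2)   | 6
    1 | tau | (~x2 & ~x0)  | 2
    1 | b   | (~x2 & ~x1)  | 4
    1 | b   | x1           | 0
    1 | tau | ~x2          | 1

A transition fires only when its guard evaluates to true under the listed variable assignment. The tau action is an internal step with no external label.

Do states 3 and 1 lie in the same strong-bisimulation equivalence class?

Answer: BISIMILAR

Trace:
Bisimulation quotient by refinement:
  π0 = {{0,1,2,3,4,5,6}}
  π1 = {{0},{1,3},{2},{4},{5},{6}}
Fixed point at round 2; 6 class(es).
[3]={1,3}  [1]={1,3}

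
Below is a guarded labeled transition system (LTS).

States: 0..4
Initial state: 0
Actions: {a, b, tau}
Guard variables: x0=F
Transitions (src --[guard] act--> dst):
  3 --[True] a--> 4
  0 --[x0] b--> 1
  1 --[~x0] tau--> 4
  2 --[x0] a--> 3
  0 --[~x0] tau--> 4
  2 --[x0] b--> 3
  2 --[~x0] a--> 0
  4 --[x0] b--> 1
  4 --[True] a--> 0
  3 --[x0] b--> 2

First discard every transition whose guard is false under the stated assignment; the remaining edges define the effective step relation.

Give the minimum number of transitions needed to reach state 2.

Answer: UNREACHABLE

Working:
Layered search for 2:
  depth 0: {0}
  depth 1: {4}
2 never appears.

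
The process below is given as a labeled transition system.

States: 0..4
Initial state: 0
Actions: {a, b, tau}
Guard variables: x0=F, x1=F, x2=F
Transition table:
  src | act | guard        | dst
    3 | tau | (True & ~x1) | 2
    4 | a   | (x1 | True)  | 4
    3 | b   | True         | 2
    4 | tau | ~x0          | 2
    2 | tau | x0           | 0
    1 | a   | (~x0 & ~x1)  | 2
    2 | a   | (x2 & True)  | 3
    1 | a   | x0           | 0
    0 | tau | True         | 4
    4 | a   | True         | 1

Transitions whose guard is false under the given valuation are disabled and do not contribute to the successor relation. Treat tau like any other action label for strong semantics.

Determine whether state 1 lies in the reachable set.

7 transition(s) survive guard evaluation.
Layer 0: {0}
Layer 1: {4}  total {0,4}
Layer 2: {1,2}  total {0,1,2,4}
Reachable = {0,1,2,4}
Path to 1: tau·a

Answer: REACHABLE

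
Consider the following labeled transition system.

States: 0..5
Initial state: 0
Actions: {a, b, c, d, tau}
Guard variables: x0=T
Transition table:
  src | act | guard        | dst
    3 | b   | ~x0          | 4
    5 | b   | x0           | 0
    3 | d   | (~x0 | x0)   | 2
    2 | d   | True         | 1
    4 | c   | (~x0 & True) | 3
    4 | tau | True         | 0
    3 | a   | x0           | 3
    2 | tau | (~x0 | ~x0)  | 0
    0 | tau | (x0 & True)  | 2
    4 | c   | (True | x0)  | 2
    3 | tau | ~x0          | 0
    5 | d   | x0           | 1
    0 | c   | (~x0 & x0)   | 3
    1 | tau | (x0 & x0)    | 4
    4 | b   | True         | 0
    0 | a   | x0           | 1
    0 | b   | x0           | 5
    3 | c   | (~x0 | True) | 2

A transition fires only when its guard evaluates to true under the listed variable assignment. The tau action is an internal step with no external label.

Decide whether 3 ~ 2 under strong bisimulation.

Answer: NOT BISIMILAR

Analysis:
Bisimulation quotient by refinement:
  round 0: {{0,1,2,3,4,5}}
  round 1: {{0},{1},{2},{3},{4},{5}}
stable after 2 split(s): 6 block(s)
3∈{3}, 2∈{2}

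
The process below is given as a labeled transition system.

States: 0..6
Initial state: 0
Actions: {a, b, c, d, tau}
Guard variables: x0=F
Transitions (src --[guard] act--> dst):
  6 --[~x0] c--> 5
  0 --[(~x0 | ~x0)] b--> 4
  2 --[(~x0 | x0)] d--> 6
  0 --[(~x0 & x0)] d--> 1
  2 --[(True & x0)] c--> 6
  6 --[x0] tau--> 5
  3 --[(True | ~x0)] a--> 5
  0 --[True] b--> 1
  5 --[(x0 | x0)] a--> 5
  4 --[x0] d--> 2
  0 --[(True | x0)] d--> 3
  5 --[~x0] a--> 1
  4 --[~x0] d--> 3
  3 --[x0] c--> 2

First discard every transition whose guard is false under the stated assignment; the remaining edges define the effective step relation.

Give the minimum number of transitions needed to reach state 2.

BFS to 2:
  depth 0: {0}
  depth 1: {1,3,4}
  depth 2: {5}
2 never appears.

Answer: UNREACHABLE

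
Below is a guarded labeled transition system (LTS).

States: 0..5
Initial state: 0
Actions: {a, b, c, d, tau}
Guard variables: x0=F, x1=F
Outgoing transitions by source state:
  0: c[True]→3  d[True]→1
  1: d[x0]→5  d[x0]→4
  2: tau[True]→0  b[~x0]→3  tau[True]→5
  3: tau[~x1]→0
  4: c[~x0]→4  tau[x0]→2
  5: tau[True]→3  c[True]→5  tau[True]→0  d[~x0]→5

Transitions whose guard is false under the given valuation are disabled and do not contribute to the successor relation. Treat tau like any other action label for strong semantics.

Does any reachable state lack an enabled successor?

Answer: DEADLOCK at state 1

Trace:
Reachable = {0,1,3}
  0: c→3  d→1  [2 exit(s)]
  1: ∅  [no exit]
  3: tau→0  [1 exit(s)]
witness 1: d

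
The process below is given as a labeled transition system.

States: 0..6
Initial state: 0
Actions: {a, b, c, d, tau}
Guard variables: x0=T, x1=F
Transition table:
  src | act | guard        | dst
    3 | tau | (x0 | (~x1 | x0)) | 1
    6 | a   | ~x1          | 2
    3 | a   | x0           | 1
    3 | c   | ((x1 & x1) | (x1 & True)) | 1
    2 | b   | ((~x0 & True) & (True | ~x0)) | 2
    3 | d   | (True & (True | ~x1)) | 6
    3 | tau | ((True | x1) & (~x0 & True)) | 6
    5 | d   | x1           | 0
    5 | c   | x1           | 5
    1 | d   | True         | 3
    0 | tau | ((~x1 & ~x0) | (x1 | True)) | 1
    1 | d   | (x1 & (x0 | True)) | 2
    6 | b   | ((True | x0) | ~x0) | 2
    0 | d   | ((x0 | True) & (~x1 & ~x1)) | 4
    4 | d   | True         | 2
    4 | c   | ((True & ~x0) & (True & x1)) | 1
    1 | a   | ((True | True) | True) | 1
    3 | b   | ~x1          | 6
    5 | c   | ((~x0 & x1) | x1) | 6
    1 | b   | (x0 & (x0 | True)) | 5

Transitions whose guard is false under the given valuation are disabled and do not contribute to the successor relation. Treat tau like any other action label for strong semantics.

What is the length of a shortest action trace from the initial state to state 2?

Answer: 2

Trace:
Breadth-first toward 2:
  depth 0: {0}
  depth 1: {1,4}
  depth 2: {2,3,5}
2 enters at depth 2; path d·d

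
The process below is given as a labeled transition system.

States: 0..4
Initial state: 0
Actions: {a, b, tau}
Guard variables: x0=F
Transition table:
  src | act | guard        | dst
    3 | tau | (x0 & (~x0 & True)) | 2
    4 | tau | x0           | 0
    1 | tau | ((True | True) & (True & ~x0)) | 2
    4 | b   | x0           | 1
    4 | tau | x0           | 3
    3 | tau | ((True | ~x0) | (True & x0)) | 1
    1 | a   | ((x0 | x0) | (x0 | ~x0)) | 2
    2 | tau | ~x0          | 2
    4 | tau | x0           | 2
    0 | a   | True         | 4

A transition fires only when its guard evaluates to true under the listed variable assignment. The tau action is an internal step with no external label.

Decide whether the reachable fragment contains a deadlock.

Answer: DEADLOCK at state 4

Analysis:
Reachable = {0,4}
  0: a→4  [deg 1]
  4: ∅  [STUCK]
witness 4: a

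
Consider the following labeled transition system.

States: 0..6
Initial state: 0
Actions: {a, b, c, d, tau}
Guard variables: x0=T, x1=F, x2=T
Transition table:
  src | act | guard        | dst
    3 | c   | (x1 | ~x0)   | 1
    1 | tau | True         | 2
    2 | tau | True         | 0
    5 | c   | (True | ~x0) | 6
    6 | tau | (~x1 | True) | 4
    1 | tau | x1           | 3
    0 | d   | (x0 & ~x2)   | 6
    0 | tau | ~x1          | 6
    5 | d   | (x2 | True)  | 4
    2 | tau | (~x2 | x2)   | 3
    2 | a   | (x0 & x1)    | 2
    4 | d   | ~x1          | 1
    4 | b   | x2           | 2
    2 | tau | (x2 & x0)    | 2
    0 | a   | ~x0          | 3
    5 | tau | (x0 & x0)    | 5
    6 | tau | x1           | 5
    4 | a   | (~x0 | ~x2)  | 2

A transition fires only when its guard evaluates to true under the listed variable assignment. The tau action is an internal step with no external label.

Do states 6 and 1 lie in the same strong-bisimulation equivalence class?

Answer: NOT BISIMILAR

Working:
Compute ~ classes (split until stable):
  π0 = {{0,1,2,3,4,5,6}}
  π1 = {{0,1,2,6},{3},{4},{5}}
  π2 = {{0,1},{2},{3},{4},{5},{6}}
  π3 = {{0},{1},{2},{3},{4},{5},{6}}
7 equivalence class(es) (converged in 4)
6∈{6}, 1∈{1}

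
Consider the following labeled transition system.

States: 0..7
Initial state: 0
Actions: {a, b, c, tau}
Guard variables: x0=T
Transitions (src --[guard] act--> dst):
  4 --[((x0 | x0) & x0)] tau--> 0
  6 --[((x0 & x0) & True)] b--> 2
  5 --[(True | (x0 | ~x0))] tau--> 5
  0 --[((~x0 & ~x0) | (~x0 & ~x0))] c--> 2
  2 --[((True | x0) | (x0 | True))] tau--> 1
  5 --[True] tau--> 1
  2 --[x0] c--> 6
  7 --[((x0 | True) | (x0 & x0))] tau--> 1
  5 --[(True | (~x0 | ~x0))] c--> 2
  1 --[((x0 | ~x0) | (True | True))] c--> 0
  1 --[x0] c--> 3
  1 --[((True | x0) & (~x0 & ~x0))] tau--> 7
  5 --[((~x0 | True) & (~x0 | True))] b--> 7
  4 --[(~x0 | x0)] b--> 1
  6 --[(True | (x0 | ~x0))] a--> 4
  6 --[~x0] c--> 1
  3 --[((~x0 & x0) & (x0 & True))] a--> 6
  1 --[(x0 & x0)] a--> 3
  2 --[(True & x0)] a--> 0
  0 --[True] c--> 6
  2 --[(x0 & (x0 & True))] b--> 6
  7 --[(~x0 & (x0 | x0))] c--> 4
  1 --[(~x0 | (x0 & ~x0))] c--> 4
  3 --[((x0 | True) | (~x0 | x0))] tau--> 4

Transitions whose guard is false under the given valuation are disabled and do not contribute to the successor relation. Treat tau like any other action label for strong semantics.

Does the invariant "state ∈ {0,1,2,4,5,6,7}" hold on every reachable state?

Answer: INVARIANT VIOLATED at state 3

Working:
Allowed set {0,1,2,4,5,6,7}
Reach set: {0,1,2,3,4,6}
  0: ✓
  1: ✓
  2: ✓
  3: outside
  4: ✓
  6: ✓
reach 3 via c·b·tau·c — violates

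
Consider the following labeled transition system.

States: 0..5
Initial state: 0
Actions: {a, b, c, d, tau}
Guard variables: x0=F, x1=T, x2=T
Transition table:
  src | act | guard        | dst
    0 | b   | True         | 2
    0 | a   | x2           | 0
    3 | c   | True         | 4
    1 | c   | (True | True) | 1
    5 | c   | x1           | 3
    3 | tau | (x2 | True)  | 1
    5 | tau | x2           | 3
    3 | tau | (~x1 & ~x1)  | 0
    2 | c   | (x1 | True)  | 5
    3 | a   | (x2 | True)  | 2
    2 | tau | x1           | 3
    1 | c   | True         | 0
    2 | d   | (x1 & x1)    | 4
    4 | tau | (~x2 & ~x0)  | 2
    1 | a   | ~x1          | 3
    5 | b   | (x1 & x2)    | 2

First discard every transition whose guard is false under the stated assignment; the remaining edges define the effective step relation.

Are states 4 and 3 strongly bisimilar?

Bisimulation quotient by refinement:
  π0 = {{0,1,2,3,4,5}}
  π1 = {{0},{1},{2},{3},{4},{5}}
Fixed point at round 2; 6 class(es).
class of 4: {4}; class of 3: {3}

Answer: NOT BISIMILAR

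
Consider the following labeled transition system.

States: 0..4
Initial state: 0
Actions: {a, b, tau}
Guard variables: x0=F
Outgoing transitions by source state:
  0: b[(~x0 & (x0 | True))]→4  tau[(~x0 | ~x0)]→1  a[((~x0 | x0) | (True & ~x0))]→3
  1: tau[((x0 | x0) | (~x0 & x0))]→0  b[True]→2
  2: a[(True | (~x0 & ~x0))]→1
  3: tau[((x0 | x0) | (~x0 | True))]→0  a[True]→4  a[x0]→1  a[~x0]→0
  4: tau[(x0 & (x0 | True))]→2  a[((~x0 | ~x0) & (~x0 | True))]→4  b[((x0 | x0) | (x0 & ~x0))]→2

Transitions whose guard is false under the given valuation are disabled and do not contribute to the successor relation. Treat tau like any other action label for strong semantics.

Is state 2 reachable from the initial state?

9 transition(s) survive guard evaluation.
L0 = {0}
L1 = {1,3,4}  cumulative {0,1,3,4}
L2 = {2}  cumulative {0,1,2,3,4}
R = {0,1,2,3,4}
trace reaching 2: tau·b

Answer: REACHABLE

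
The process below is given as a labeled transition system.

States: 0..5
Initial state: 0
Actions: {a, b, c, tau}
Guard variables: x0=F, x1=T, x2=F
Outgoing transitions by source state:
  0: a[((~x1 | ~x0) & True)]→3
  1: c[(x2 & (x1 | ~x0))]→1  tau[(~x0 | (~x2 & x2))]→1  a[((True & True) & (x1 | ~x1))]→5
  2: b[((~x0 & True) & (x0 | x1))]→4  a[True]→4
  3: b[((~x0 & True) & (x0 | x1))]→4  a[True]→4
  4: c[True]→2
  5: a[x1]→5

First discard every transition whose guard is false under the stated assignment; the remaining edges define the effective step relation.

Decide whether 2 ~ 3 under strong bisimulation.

Answer: BISIMILAR

Working:
Bisimulation quotient by refinement:
  round 0: {{0,1,2,3,4,5}}
  round 1: {{0,5},{1},{2,3},{4}}
  round 2: {{0},{1},{2,3},{4},{5}}
5 equivalence class(es) (converged in 3)
2∈{2,3}, 3∈{2,3}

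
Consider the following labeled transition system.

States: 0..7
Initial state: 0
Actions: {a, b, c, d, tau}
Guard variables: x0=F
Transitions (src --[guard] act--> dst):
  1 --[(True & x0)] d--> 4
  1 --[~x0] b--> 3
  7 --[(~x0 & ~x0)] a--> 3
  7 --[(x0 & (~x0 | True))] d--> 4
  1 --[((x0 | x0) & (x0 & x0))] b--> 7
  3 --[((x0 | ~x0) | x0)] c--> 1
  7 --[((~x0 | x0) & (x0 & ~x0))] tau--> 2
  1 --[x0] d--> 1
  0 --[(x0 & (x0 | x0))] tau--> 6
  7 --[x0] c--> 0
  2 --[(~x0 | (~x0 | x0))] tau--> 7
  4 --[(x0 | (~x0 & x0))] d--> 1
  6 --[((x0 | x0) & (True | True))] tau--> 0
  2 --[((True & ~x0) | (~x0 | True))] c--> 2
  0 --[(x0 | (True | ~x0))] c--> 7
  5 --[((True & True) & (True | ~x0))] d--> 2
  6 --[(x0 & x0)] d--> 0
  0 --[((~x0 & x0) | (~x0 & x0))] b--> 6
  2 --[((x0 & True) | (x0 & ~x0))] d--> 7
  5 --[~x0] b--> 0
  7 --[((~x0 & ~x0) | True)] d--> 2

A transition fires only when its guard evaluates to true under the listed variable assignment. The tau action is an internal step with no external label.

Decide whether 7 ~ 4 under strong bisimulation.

Answer: NOT BISIMILAR

Analysis:
Refine partition for ~:
  P[0] = {{0,1,2,3,4,5,6,7}}
  P[1] = {{0,3},{1},{2},{4,6},{5},{7}}
  P[2] = {{0},{1},{2},{3},{4,6},{5},{7}}
7 equivalence class(es) (converged in 3)
[7]={7}  [4]={4,6}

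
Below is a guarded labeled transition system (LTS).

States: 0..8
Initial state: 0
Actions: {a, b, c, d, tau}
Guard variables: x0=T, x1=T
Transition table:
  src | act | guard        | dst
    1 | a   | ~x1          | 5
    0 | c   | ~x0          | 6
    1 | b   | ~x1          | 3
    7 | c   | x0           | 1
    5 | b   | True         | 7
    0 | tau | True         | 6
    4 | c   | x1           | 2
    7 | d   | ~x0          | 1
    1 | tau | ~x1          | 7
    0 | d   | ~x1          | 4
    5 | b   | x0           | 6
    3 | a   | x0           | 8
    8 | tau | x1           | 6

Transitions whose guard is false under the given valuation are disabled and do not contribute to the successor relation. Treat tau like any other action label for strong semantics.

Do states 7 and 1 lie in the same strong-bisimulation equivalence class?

Answer: NOT BISIMILAR

Trace:
Bisimulation quotient by refinement:
  round 0: {{0,1,2,3,4,5,6,7,8}}
  round 1: {{0,8},{1,2,6},{3},{4,7},{5}}
5 equivalence class(es) (converged in 2)
7∈{4,7}, 1∈{1,2,6}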